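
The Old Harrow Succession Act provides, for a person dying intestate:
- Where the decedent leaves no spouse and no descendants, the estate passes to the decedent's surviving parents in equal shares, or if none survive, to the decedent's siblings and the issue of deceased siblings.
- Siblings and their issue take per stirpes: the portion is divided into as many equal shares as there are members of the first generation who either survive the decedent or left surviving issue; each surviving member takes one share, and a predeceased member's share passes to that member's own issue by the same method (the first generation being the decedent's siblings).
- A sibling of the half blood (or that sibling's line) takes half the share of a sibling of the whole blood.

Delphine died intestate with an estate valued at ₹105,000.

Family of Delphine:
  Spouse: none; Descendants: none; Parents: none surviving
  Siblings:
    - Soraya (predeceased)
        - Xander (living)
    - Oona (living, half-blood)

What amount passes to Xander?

Xander receives ₹70,000.

The entire ₹105,000 passes to the siblings and their issue.
Counting each half-blood sibling's line as half a unit, there are 3/2 units in ₹105,000, so one unit is ₹70,000. Whole-blood lines (Soraya) take ₹70,000 each; half-blood lines (Oona) take ₹35,000 each.
Soraya's share (₹70,000) passes entirely to Xander.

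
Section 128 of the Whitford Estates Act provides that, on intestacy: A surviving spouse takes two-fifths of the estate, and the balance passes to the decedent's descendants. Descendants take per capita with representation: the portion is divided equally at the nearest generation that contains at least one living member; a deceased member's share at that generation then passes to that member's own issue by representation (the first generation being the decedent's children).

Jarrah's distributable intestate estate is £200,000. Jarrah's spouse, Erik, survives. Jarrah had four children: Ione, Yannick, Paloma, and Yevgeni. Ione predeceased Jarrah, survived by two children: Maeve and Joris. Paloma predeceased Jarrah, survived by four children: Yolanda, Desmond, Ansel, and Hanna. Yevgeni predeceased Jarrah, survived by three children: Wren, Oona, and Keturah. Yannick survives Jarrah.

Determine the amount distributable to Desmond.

Desmond receives £7,500.

Erik takes two-fifths of £200,000 = £80,000. The remaining £120,000 passes to the descendants.
The descendants' portion (£120,000) is divided into 4 shares of £30,000: Yannick takes £30,000; Ione's £30,000 share passes to Ione's issue; Paloma's £30,000 share passes to Paloma's issue; Yevgeni's £30,000 share passes to Yevgeni's issue.
Ione's share (£30,000) is divided into 2 shares of £15,000: Maeve and Joris each take £15,000.
Paloma's share (£30,000) is divided into 4 shares of £7,500: Yolanda, Desmond, Ansel, and Hanna each take £7,500.
Yevgeni's share (£30,000) is divided into 3 shares of £10,000: Wren, Oona, and Keturah each take £10,000.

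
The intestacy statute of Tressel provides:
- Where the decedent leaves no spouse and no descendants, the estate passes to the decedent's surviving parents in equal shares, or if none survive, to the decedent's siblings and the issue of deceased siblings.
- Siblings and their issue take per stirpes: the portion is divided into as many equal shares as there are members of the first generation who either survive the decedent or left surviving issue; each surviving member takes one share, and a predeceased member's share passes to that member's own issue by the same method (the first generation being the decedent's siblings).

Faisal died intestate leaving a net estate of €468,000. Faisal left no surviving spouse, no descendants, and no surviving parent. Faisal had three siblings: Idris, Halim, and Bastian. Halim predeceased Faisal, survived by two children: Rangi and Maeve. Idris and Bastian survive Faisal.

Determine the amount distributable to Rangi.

The entire €468,000 passes to the siblings and their issue.
That amount (€468,000) is divided into 3 shares of €156,000: Idris and Bastian each take €156,000; Halim's €156,000 share passes to Halim's issue.
Halim's share (€156,000) is divided into 2 shares of €78,000: Rangi and Maeve each take €78,000.

Rangi receives €78,000.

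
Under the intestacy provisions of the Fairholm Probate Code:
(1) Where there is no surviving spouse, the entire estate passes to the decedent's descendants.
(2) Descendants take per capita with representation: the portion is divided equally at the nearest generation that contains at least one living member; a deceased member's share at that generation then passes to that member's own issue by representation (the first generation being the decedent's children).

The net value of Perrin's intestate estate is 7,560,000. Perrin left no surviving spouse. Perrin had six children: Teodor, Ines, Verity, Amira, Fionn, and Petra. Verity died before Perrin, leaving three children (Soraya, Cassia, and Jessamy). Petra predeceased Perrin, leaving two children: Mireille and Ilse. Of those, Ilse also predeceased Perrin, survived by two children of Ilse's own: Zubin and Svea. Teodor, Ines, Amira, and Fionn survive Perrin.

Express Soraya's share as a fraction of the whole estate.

The entire 7,560,000 passes to the descendants.
That amount (7,560,000) is divided into 6 shares of 1,260,000: Teodor, Ines, Amira, and Fionn each take 1,260,000; Verity's 1,260,000 share passes to Verity's issue; Petra's 1,260,000 share passes to Petra's issue.
Verity's share (1,260,000) is divided into 3 shares of 420,000: Soraya, Cassia, and Jessamy each take 420,000.
Petra's share (1,260,000) is divided into 2 shares of 630,000: Mireille takes 630,000; Ilse's 630,000 share passes to Ilse's issue.
Ilse's share (630,000) is divided into 2 shares of 315,000: Zubin and Svea each take 315,000.

Soraya receives 1/18 of the estate.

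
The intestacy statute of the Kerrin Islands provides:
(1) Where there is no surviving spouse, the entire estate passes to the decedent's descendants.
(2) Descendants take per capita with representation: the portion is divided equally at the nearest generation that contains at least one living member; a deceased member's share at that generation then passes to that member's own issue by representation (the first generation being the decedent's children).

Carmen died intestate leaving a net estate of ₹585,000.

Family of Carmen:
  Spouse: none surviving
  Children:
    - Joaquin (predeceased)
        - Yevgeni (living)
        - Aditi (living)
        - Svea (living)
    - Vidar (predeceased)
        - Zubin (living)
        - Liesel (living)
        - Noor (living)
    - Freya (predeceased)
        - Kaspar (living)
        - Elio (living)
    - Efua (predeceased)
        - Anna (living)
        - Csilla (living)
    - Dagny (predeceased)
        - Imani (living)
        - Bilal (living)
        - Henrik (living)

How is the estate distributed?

The entire ₹585,000 passes to the descendants.
No child survives, so the initial division is made at the grandchildren's generation.
That amount (₹585,000) is divided into 13 shares of ₹45,000: Yevgeni, Aditi, Svea, Zubin, Liesel, Noor, Kaspar, Elio, Anna, Csilla, Imani, Bilal, and Henrik each take ₹45,000.

Yevgeni: ₹45,000; Aditi: ₹45,000; Svea: ₹45,000; Zubin: ₹45,000; Liesel: ₹45,000; Noor: ₹45,000; Kaspar: ₹45,000; Elio: ₹45,000; Anna: ₹45,000; Csilla: ₹45,000; Imani: ₹45,000; Bilal: ₹45,000; Henrik: ₹45,000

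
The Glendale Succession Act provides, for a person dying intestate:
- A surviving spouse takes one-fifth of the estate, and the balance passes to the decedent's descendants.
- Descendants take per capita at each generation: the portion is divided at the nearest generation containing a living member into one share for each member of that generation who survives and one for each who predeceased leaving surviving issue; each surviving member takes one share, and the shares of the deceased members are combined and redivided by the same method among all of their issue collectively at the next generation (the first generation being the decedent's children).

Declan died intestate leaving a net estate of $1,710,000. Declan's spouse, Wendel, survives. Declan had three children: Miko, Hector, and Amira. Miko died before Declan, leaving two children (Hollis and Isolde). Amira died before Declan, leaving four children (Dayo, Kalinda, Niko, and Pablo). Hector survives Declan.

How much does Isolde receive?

Wendel takes one-fifth of $1,710,000 = $342,000. The remaining $1,368,000 passes to the descendants.
The descendants' portion ($1,368,000) is divided at the children's generation into 3 shares of $456,000. Hector takes $456,000. The 2 shares of the deceased (Miko and Amira) are combined into a pool of $912,000.
That pool ($912,000) is divided at the grandchildren's generation equally among Hollis, Isolde, Dayo, Kalinda, Niko, and Pablo: $152,000 each.

Isolde receives $152,000.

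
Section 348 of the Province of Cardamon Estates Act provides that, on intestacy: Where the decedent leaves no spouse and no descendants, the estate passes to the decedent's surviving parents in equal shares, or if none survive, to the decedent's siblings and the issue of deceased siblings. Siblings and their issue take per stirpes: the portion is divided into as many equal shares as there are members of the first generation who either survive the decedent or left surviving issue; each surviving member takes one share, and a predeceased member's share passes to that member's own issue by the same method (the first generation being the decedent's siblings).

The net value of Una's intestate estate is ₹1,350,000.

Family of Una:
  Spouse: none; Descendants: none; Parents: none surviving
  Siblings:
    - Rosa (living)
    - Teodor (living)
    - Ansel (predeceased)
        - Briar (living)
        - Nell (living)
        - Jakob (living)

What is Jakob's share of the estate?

Jakob receives ₹150,000.

The entire ₹1,350,000 passes to the siblings and their issue.
That amount (₹1,350,000) is divided into 3 shares of ₹450,000: Rosa and Teodor each take ₹450,000; Ansel's ₹450,000 share passes to Ansel's issue.
Ansel's share (₹450,000) is divided into 3 shares of ₹150,000: Briar, Nell, and Jakob each take ₹150,000.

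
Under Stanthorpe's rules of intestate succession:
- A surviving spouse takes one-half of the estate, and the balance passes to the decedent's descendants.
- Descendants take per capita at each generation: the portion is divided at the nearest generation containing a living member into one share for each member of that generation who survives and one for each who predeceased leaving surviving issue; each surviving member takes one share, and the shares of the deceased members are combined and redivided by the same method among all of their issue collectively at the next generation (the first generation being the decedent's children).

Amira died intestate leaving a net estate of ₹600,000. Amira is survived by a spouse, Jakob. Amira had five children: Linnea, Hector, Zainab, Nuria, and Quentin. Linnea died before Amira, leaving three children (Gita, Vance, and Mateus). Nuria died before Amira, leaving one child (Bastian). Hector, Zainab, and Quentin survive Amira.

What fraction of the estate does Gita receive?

Jakob takes one-half of ₹600,000 = ₹300,000. The remaining ₹300,000 passes to the descendants.
The descendants' portion (₹300,000) is divided at the children's generation into 5 shares of ₹60,000. Hector, Zainab, and Quentin each take ₹60,000. The 2 shares of the deceased (Linnea and Nuria) are combined into a pool of ₹120,000.
That pool (₹120,000) is divided at the grandchildren's generation equally among Gita, Vance, Mateus, and Bastian: ₹30,000 each.

Gita receives 1/20 of the estate.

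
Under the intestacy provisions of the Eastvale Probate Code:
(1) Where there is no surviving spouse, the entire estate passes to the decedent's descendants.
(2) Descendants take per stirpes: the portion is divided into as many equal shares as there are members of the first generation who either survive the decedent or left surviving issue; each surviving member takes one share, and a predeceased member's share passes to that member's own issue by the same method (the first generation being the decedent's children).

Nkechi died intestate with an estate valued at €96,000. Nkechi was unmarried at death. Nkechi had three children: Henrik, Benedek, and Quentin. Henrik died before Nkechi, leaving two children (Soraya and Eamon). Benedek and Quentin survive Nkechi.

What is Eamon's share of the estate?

The entire €96,000 passes to the descendants.
That amount (€96,000) is divided into 3 shares of €32,000: Benedek and Quentin each take €32,000; Henrik's €32,000 share passes to Henrik's issue.
Henrik's share (€32,000) is divided into 2 shares of €16,000: Soraya and Eamon each take €16,000.

Eamon receives €16,000.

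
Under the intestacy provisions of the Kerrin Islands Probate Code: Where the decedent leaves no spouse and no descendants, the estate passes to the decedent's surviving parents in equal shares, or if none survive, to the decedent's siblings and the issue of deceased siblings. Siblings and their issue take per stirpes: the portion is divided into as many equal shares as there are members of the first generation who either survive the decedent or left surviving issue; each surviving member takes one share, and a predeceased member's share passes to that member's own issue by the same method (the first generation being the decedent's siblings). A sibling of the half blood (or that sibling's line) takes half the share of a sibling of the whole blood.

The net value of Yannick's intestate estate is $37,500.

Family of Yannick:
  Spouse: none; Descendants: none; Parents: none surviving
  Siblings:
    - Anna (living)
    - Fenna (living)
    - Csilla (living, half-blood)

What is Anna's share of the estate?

Anna receives $15,000.

The entire $37,500 passes to the siblings and their issue.
Counting each half-blood sibling's line as half a unit, there are 5/2 units in $37,500, so one unit is $15,000. Whole-blood lines (Anna and Fenna) take $15,000 each; half-blood lines (Csilla) take $7,500 each.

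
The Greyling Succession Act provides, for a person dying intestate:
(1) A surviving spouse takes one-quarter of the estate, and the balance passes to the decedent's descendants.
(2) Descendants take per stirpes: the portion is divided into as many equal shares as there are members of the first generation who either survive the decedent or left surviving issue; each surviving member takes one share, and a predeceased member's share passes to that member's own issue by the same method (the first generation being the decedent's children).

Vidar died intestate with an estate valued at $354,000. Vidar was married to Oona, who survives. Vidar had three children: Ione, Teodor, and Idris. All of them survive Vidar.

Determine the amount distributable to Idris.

Idris receives $88,500.

Oona takes one-quarter of $354,000 = $88,500. The remaining $265,500 passes to the descendants.
The descendants' portion ($265,500) is divided into 3 shares of $88,500: Ione, Teodor, and Idris each take $88,500.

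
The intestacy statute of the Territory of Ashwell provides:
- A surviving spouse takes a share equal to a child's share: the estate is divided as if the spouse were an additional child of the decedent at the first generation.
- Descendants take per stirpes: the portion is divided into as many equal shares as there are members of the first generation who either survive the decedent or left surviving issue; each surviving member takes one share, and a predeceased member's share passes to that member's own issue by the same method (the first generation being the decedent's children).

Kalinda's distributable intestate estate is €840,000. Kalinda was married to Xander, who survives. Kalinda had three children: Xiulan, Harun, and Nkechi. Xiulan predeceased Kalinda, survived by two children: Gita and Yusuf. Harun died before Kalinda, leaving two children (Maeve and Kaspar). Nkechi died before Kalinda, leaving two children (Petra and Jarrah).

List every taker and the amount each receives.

Xander: €210,000; Gita: €105,000; Yusuf: €105,000; Maeve: €105,000; Kaspar: €105,000; Petra: €105,000; Jarrah: €105,000

The spouse counts as an additional share at the children's level, so there are 4 primary shares of €210,000. Xander takes one such share (€210,000).
The children's combined portion (€630,000) is divided into 3 shares of €210,000: Xiulan's €210,000 share passes to Xiulan's issue; Harun's €210,000 share passes to Harun's issue; Nkechi's €210,000 share passes to Nkechi's issue.
Xiulan's share (€210,000) is divided into 2 shares of €105,000: Gita and Yusuf each take €105,000.
Harun's share (€210,000) is divided into 2 shares of €105,000: Maeve and Kaspar each take €105,000.
Nkechi's share (€210,000) is divided into 2 shares of €105,000: Petra and Jarrah each take €105,000.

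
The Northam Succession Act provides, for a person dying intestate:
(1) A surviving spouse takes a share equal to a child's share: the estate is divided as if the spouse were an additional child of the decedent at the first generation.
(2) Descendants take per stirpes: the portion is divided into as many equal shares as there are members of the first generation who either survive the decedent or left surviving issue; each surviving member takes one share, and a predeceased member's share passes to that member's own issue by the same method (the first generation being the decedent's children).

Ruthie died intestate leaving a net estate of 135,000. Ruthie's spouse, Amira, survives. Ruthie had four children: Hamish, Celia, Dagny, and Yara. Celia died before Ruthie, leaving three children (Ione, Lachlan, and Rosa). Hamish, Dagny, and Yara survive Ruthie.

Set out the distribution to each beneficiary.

The spouse counts as an additional share at the children's level, so there are 5 primary shares of 27,000. Amira takes one such share (27,000).
The children's combined portion (108,000) is divided into 4 shares of 27,000: Hamish, Dagny, and Yara each take 27,000; Celia's 27,000 share passes to Celia's issue.
Celia's share (27,000) is divided into 3 shares of 9,000: Ione, Lachlan, and Rosa each take 9,000.

Amira: 27,000; Hamish: 27,000; Ione: 9,000; Lachlan: 9,000; Rosa: 9,000; Dagny: 27,000; Yara: 27,000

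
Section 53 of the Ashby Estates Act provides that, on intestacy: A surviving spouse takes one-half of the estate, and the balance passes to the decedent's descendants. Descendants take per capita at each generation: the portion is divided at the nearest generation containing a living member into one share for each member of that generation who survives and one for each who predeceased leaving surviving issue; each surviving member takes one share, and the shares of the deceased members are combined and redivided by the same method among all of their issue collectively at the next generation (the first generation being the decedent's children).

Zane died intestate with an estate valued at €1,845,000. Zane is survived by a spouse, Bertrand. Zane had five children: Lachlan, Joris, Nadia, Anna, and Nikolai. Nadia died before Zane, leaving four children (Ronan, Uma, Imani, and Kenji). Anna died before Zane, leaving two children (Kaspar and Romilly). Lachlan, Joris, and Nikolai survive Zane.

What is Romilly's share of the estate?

Romilly receives €61,500.

Bertrand takes one-half of €1,845,000 = €922,500. The remaining €922,500 passes to the descendants.
The descendants' portion (€922,500) is divided at the children's generation into 5 shares of €184,500. Lachlan, Joris, and Nikolai each take €184,500. The 2 shares of the deceased (Nadia and Anna) are combined into a pool of €369,000.
That pool (€369,000) is divided at the grandchildren's generation equally among Ronan, Uma, Imani, Kenji, Kaspar, and Romilly: €61,500 each.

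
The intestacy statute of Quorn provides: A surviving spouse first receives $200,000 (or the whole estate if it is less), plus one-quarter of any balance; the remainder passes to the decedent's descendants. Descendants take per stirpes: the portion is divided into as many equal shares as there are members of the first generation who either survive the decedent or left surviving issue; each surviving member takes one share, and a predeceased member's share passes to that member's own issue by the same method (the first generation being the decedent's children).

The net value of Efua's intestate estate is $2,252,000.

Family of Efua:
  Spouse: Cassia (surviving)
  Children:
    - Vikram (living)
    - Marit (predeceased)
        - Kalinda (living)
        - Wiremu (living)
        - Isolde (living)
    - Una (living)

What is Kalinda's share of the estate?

Kalinda receives $171,000.

Cassia first takes $200,000, leaving a balance of $2,052,000. Cassia then takes one-quarter of the balance ($513,000), for a total of $713,000. The remaining $1,539,000 passes to the descendants.
The descendants' portion ($1,539,000) is divided into 3 shares of $513,000: Vikram and Una each take $513,000; Marit's $513,000 share passes to Marit's issue.
Marit's share ($513,000) is divided into 3 shares of $171,000: Kalinda, Wiremu, and Isolde each take $171,000.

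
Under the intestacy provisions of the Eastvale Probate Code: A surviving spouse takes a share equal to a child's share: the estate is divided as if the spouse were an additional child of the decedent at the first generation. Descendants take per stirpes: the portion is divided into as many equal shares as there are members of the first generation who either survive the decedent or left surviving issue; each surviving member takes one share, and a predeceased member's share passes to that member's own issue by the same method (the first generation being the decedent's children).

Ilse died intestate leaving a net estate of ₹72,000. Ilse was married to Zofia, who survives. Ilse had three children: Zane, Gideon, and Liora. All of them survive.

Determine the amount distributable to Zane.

The spouse counts as an additional share at the children's level, so there are 4 primary shares of ₹18,000. Zofia takes one such share (₹18,000).
The children's combined portion (₹54,000) is divided into 3 shares of ₹18,000: Zane, Gideon, and Liora each take ₹18,000.

Zane receives ₹18,000.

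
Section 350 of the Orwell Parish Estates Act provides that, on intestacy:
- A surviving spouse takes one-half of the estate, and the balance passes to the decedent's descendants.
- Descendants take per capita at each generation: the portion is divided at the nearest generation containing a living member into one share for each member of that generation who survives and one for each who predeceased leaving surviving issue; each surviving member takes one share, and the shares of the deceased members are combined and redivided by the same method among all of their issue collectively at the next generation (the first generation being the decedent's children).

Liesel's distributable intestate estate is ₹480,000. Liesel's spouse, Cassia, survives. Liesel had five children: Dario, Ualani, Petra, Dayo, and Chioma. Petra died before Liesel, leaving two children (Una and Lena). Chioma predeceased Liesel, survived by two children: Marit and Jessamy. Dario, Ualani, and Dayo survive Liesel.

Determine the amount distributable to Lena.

Lena receives ₹24,000.

Cassia takes one-half of ₹480,000 = ₹240,000. The remaining ₹240,000 passes to the descendants.
The descendants' portion (₹240,000) is divided at the children's generation into 5 shares of ₹48,000. Dario, Ualani, and Dayo each take ₹48,000. The 2 shares of the deceased (Petra and Chioma) are combined into a pool of ₹96,000.
That pool (₹96,000) is divided at the grandchildren's generation equally among Una, Lena, Marit, and Jessamy: ₹24,000 each.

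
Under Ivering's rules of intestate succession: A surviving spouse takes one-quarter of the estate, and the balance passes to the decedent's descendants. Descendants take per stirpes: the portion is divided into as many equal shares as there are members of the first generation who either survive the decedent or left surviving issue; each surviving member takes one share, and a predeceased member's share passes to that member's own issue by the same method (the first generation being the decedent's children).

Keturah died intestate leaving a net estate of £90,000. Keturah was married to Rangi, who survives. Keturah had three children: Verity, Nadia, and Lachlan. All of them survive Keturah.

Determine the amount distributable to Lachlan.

Rangi takes one-quarter of £90,000 = £22,500. The remaining £67,500 passes to the descendants.
The descendants' portion (£67,500) is divided into 3 shares of £22,500: Verity, Nadia, and Lachlan each take £22,500.

Lachlan receives £22,500.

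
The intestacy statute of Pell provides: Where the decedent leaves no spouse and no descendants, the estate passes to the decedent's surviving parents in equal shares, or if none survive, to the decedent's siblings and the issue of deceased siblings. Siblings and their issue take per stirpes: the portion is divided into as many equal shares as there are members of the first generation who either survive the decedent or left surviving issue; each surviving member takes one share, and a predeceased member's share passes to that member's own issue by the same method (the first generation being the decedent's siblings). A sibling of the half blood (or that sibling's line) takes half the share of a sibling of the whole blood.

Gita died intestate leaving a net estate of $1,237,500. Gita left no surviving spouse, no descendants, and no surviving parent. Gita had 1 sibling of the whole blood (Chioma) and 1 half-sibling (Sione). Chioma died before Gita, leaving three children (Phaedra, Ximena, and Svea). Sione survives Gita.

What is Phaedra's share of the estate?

Phaedra receives $275,000.

The entire $1,237,500 passes to the siblings and their issue.
Counting each half-blood sibling's line as half a unit, there are 3/2 units in $1,237,500, so one unit is $825,000. Whole-blood lines (Chioma) take $825,000 each; half-blood lines (Sione) take $412,500 each.
Chioma's share ($825,000) is divided into 3 shares of $275,000: Phaedra, Ximena, and Svea each take $275,000.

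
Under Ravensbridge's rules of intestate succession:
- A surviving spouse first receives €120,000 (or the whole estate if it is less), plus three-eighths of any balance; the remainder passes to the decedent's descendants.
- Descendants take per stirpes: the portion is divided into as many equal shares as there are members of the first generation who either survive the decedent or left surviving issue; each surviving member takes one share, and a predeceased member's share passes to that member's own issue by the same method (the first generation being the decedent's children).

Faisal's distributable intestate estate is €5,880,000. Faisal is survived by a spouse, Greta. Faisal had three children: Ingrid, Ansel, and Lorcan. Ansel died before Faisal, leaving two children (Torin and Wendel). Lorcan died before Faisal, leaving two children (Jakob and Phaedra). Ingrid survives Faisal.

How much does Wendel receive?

Greta first takes €120,000, leaving a balance of €5,760,000. Greta then takes three-eighths of the balance (€2,160,000), for a total of €2,280,000. The remaining €3,600,000 passes to the descendants.
The descendants' portion (€3,600,000) is divided into 3 shares of €1,200,000: Ingrid takes €1,200,000; Ansel's €1,200,000 share passes to Ansel's issue; Lorcan's €1,200,000 share passes to Lorcan's issue.
Ansel's share (€1,200,000) is divided into 2 shares of €600,000: Torin and Wendel each take €600,000.
Lorcan's share (€1,200,000) is divided into 2 shares of €600,000: Jakob and Phaedra each take €600,000.

Wendel receives €600,000.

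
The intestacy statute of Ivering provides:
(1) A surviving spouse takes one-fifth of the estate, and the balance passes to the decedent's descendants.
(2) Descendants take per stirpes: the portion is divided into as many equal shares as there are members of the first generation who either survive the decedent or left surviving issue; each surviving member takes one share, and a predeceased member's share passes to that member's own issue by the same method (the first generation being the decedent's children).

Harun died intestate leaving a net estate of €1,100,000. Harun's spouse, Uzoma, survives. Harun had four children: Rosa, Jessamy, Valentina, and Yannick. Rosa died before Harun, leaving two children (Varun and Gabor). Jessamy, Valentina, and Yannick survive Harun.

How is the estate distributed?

Uzoma takes one-fifth of €1,100,000 = €220,000. The remaining €880,000 passes to the descendants.
The descendants' portion (€880,000) is divided into 4 shares of €220,000: Jessamy, Valentina, and Yannick each take €220,000; Rosa's €220,000 share passes to Rosa's issue.
Rosa's share (€220,000) is divided into 2 shares of €110,000: Varun and Gabor each take €110,000.

Uzoma: €220,000; Varun: €110,000; Gabor: €110,000; Jessamy: €220,000; Valentina: €220,000; Yannick: €220,000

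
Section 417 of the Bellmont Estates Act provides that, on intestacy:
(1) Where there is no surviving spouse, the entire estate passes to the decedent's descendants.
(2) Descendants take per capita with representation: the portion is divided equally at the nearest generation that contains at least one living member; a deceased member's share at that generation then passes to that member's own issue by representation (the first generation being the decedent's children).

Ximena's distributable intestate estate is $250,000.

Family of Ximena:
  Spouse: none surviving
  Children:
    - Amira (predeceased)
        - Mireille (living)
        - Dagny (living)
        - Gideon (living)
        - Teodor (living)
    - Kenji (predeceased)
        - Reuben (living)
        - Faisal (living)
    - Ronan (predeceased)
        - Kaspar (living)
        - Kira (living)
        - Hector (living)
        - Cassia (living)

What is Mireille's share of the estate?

The entire $250,000 passes to the descendants.
No child survives, so the initial division is made at the grandchildren's generation.
That amount ($250,000) is divided into 10 shares of $25,000: Mireille, Dagny, Gideon, Teodor, Reuben, Faisal, Kaspar, Kira, Hector, and Cassia each take $25,000.

Mireille receives $25,000.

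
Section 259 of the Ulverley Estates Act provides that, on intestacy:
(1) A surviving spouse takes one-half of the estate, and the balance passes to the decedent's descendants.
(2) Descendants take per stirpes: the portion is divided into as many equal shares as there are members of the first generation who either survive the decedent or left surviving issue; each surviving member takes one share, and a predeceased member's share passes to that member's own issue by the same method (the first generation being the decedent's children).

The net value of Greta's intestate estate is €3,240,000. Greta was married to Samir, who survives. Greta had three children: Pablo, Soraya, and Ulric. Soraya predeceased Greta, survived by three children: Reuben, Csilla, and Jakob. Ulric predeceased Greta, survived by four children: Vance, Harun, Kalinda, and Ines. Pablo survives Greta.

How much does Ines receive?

Ines receives €135,000.

Samir takes one-half of €3,240,000 = €1,620,000. The remaining €1,620,000 passes to the descendants.
The descendants' portion (€1,620,000) is divided into 3 shares of €540,000: Pablo takes €540,000; Soraya's €540,000 share passes to Soraya's issue; Ulric's €540,000 share passes to Ulric's issue.
Soraya's share (€540,000) is divided into 3 shares of €180,000: Reuben, Csilla, and Jakob each take €180,000.
Ulric's share (€540,000) is divided into 4 shares of €135,000: Vance, Harun, Kalinda, and Ines each take €135,000.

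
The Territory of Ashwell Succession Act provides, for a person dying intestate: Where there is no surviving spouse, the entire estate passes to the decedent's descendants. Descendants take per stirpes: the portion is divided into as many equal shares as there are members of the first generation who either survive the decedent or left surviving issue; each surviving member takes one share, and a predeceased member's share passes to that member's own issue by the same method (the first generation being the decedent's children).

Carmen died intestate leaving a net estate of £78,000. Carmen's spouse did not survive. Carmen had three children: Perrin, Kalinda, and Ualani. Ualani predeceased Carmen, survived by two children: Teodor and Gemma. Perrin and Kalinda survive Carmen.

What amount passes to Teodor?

The entire £78,000 passes to the descendants.
That amount (£78,000) is divided into 3 shares of £26,000: Perrin and Kalinda each take £26,000; Ualani's £26,000 share passes to Ualani's issue.
Ualani's share (£26,000) is divided into 2 shares of £13,000: Teodor and Gemma each take £13,000.

Teodor receives £13,000.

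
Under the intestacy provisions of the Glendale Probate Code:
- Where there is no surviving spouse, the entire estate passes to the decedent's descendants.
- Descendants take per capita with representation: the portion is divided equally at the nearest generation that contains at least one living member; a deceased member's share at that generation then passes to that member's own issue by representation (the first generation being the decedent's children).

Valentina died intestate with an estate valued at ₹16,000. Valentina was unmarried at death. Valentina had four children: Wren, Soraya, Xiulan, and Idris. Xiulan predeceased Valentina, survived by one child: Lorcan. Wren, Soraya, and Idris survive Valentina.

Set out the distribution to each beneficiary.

Wren: ₹4,000; Soraya: ₹4,000; Lorcan: ₹4,000; Idris: ₹4,000

The entire ₹16,000 passes to the descendants.
That amount (₹16,000) is divided into 4 shares of ₹4,000: Wren, Soraya, and Idris each take ₹4,000; Xiulan's ₹4,000 share passes to Xiulan's issue.
Xiulan's share (₹4,000) passes entirely to Lorcan.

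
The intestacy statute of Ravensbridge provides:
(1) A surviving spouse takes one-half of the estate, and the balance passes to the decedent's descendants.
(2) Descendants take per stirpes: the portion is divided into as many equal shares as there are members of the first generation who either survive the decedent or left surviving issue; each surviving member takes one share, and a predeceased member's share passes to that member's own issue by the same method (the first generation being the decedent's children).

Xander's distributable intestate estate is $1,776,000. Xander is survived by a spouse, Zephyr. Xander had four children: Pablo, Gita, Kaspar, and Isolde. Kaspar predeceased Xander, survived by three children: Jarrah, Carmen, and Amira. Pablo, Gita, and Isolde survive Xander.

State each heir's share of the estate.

Zephyr: $888,000; Pablo: $222,000; Gita: $222,000; Jarrah: $74,000; Carmen: $74,000; Amira: $74,000; Isolde: $222,000

Zephyr takes one-half of $1,776,000 = $888,000. The remaining $888,000 passes to the descendants.
The descendants' portion ($888,000) is divided into 4 shares of $222,000: Pablo, Gita, and Isolde each take $222,000; Kaspar's $222,000 share passes to Kaspar's issue.
Kaspar's share ($222,000) is divided into 3 shares of $74,000: Jarrah, Carmen, and Amira each take $74,000.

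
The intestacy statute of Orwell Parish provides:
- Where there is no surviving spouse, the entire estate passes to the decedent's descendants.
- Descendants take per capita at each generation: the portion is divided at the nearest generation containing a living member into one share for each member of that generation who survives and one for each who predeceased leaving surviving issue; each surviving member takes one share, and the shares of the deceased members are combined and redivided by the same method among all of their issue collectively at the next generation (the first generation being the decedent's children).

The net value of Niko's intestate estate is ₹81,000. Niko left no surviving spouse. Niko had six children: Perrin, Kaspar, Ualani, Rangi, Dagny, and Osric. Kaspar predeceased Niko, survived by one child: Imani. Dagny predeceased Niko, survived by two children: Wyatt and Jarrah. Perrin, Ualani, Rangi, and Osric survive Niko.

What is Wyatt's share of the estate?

Wyatt receives ₹9,000.

The entire ₹81,000 passes to the descendants.
That amount (₹81,000) is divided at the children's generation into 6 shares of ₹13,500. Perrin, Ualani, Rangi, and Osric each take ₹13,500. The 2 shares of the deceased (Kaspar and Dagny) are combined into a pool of ₹27,000.
That pool (₹27,000) is divided at the grandchildren's generation equally among Imani, Wyatt, and Jarrah: ₹9,000 each.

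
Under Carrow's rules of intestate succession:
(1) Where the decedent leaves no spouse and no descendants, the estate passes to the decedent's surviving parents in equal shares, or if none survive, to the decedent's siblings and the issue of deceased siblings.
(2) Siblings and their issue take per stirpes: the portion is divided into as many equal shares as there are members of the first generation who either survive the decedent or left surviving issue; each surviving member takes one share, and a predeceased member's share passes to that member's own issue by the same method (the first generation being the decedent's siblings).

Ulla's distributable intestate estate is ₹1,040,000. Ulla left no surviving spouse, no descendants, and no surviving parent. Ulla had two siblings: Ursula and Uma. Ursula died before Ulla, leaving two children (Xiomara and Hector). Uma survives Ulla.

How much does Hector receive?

The entire ₹1,040,000 passes to the siblings and their issue.
That amount (₹1,040,000) is divided into 2 shares of ₹520,000: Uma takes ₹520,000; Ursula's ₹520,000 share passes to Ursula's issue.
Ursula's share (₹520,000) is divided into 2 shares of ₹260,000: Xiomara and Hector each take ₹260,000.

Hector receives ₹260,000.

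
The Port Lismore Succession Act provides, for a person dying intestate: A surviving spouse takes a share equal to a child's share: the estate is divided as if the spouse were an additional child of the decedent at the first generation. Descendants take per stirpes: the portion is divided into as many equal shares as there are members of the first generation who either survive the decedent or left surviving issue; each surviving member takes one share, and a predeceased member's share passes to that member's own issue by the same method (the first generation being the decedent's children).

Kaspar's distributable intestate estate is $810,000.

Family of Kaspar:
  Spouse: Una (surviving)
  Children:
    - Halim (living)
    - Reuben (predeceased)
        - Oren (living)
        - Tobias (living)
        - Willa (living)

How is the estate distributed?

The spouse counts as an additional share at the children's level, so there are 3 primary shares of $270,000. Una takes one such share ($270,000).
The children's combined portion ($540,000) is divided into 2 shares of $270,000: Halim takes $270,000; Reuben's $270,000 share passes to Reuben's issue.
Reuben's share ($270,000) is divided into 3 shares of $90,000: Oren, Tobias, and Willa each take $90,000.

Una: $270,000; Halim: $270,000; Oren: $90,000; Tobias: $90,000; Willa: $90,000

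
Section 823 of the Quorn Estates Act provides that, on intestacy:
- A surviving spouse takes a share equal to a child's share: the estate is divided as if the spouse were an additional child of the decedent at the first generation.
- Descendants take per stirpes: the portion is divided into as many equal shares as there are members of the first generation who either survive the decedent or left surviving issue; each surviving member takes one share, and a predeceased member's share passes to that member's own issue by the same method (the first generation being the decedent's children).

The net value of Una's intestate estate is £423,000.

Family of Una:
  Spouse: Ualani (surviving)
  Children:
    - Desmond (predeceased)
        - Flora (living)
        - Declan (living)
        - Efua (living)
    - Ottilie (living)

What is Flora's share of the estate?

The spouse counts as an additional share at the children's level, so there are 3 primary shares of £141,000. Ualani takes one such share (£141,000).
The children's combined portion (£282,000) is divided into 2 shares of £141,000: Ottilie takes £141,000; Desmond's £141,000 share passes to Desmond's issue.
Desmond's share (£141,000) is divided into 3 shares of £47,000: Flora, Declan, and Efua each take £47,000.

Flora receives £47,000.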